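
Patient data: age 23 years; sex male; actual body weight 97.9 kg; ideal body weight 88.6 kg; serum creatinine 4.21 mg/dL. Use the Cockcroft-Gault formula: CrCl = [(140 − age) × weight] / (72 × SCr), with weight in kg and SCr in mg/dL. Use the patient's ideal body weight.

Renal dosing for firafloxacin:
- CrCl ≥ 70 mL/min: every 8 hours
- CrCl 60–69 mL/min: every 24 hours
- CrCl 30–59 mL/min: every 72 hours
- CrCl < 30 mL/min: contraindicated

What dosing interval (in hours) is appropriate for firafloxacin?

CrCl = (140 − 23) × 88.6 / (72 × 4.21) = 10366.2 / 303.12 ≈ 34.2 mL/min
CrCl ≈ 34 mL/min → bracket 30–59 mL/min → every 72 hours.

every 72 hours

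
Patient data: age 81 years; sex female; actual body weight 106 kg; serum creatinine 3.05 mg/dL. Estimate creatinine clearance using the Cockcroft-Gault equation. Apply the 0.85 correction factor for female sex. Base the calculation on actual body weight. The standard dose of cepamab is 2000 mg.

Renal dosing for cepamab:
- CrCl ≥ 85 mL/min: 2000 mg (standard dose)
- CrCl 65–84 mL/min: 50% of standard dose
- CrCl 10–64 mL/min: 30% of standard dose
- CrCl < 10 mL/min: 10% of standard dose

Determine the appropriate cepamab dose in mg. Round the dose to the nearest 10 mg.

CrCl = (140 − 81) × 106 / (72 × 3.05) × 0.85 = 6254.0 / 219.60 × 0.85 ≈ 24.2 mL/min
CrCl ≈ 24 mL/min → bracket 10–64 mL/min.
30% of 2000 mg = 600 mg

600 mg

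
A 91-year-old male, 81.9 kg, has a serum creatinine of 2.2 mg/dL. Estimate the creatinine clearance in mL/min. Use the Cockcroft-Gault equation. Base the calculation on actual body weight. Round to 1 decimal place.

25.3 mL/min

CrCl = (140 − 91) × 81.9 / (72 × 2.2) = 4013.1 / 158.40 ≈ 25.3 mL/min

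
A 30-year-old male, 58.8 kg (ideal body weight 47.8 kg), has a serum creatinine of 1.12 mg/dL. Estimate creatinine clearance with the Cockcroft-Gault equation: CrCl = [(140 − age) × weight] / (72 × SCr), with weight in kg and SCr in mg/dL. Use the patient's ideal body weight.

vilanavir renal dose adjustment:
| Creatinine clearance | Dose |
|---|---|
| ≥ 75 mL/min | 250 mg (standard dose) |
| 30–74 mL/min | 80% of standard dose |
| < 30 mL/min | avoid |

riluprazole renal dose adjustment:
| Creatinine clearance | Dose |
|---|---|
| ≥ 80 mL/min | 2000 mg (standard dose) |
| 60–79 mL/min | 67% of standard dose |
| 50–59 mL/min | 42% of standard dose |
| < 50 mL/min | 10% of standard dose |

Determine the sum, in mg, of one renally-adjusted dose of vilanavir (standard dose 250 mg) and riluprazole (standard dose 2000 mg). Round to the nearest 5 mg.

1540 mg

CrCl = (140 − 30) × 47.8 / (72 × 1.12) = 5258.0 / 80.64 ≈ 65.2 mL/min
CrCl ≈ 65 mL/min.
vilanavir: 30–74 mL/min → 80% of 250 mg = 200 mg.
riluprazole: 60–79 mL/min → 67% of 2000 mg = 1340 mg.
Total = 200 + 1340 = 1540 mg.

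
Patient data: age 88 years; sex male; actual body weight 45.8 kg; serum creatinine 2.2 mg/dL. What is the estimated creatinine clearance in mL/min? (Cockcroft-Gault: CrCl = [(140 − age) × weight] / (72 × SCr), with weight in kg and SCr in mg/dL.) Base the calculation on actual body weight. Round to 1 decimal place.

CrCl = (140 − 88) × 45.8 / (72 × 2.2) = 2381.6 / 158.40 ≈ 15.0 mL/min

15.0 mL/min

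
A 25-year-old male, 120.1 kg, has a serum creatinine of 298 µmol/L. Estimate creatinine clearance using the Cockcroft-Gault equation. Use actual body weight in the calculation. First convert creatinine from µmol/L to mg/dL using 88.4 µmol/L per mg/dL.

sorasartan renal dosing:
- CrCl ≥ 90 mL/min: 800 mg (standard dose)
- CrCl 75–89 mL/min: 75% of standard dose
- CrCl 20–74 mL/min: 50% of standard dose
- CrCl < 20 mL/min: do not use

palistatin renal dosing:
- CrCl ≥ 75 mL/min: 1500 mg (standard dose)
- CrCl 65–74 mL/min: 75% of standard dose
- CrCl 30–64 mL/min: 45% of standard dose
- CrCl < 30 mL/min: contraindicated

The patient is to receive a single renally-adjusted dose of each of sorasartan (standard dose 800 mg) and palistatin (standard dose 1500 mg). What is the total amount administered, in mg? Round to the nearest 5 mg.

1075 mg

SCr = 298 / 88.4 = 3.371 mg/dL
CrCl = (140 − 25) × 120.1 / (72 × 3.371) = 13811.5 / 242.71 ≈ 56.9 mL/min
CrCl ≈ 57 mL/min.
sorasartan: 20–74 mL/min → 50% of 800 mg = 400 mg.
palistatin: 30–64 mL/min → 45% of 1500 mg = 675 mg.
Total = 400 + 675 = 1075 mg.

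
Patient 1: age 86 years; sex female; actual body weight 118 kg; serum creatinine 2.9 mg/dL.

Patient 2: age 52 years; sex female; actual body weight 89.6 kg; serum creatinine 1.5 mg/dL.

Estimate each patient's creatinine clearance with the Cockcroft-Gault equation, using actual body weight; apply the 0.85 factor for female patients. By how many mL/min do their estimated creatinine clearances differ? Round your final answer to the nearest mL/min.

Patient 1: CrCl = (140 − 86) × 118 / (72 × 2.9) × 0.85 = 6372.0 / 208.80 × 0.85 ≈ 25.9 mL/min
Patient 2: CrCl = (140 − 52) × 89.6 / (72 × 1.5) × 0.85 = 7884.8 / 108.00 × 0.85 ≈ 62.1 mL/min
|25.9 − 62.1| = 36.2 mL/min

36 mL/min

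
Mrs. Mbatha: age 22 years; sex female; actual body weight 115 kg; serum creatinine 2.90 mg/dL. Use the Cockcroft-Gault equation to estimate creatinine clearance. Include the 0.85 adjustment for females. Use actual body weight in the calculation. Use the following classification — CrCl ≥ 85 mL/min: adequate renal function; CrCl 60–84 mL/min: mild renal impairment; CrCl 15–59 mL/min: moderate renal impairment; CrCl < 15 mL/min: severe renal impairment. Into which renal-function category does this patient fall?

CrCl = (140 − 22) × 115 / (72 × 2.9) × 0.85 = 13570.0 / 208.80 × 0.85 ≈ 55.2 mL/min
55 mL/min falls in the 'moderate renal impairment' range.

moderate renal impairment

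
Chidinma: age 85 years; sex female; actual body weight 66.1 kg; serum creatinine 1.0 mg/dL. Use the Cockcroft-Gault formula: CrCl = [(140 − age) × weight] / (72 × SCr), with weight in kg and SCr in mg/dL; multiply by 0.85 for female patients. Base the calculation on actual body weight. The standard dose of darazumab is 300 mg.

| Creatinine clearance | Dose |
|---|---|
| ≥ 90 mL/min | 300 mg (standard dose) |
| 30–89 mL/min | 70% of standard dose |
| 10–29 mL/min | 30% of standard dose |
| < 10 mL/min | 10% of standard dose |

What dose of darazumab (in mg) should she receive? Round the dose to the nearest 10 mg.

210 mg

CrCl = (140 − 85) × 66.1 / (72 × 1) × 0.85 = 3635.5 / 72.00 × 0.85 ≈ 42.9 mL/min
CrCl ≈ 43 mL/min → bracket 30–89 mL/min.
70% of 300 mg = 210 mg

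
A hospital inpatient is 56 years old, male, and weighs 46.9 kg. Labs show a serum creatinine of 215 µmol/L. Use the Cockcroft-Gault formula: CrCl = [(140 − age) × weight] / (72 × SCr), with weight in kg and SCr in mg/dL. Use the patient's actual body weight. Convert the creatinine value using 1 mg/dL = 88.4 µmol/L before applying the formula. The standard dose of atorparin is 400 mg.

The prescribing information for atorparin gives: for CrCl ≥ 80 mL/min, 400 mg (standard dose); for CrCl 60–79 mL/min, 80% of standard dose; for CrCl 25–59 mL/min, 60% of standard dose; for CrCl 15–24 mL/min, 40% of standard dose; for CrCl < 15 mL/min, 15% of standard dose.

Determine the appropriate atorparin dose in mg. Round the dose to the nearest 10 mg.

SCr = 215 / 88.4 = 2.432 mg/dL
CrCl = (140 − 56) × 46.9 / (72 × 2.432) = 3939.6 / 175.10 ≈ 22.5 mL/min
CrCl ≈ 22 mL/min → bracket 15–24 mL/min.
40% of 400 mg = 160 mg

160 mg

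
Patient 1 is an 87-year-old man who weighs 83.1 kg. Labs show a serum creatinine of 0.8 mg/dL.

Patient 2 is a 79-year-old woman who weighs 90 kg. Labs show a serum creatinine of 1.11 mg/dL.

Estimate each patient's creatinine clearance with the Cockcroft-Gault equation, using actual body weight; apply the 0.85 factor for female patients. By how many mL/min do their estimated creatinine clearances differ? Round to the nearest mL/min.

18 mL/min

Patient 1: CrCl = (140 − 87) × 83.1 / (72 × 0.8) = 4404.3 / 57.60 ≈ 76.5 mL/min
Patient 2: CrCl = (140 − 79) × 90 / (72 × 1.11) × 0.85 = 5490.0 / 79.92 × 0.85 ≈ 58.4 mL/min
|76.5 − 58.4| = 18.1 mL/min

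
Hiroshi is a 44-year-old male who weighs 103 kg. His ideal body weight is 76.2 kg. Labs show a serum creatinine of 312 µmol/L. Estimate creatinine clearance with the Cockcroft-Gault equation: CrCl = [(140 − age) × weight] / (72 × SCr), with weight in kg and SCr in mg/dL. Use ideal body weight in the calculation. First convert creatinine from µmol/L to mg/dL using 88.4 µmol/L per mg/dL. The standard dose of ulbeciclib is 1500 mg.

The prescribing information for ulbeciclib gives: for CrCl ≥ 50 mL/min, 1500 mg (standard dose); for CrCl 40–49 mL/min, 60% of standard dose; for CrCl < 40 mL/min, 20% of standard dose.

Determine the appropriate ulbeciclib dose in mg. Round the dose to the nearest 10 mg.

SCr = 312 / 88.4 = 3.529 mg/dL
CrCl = (140 − 44) × 76.2 / (72 × 3.529) = 7315.2 / 254.09 ≈ 28.8 mL/min
CrCl ≈ 29 mL/min → bracket < 40 mL/min.
20% of 1500 mg = 300 mg

300 mg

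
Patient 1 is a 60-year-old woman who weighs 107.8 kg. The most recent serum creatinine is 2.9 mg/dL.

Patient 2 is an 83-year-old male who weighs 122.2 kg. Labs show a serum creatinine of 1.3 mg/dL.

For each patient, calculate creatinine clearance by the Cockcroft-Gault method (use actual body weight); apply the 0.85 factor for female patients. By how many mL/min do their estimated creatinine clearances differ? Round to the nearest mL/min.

39 mL/min

Patient 1: CrCl = (140 − 60) × 107.8 / (72 × 2.9) × 0.85 = 8624.0 / 208.80 × 0.85 ≈ 35.1 mL/min
Patient 2: CrCl = (140 − 83) × 122.2 / (72 × 1.3) = 6965.4 / 93.60 ≈ 74.4 mL/min
|35.1 − 74.4| = 39.3 mL/min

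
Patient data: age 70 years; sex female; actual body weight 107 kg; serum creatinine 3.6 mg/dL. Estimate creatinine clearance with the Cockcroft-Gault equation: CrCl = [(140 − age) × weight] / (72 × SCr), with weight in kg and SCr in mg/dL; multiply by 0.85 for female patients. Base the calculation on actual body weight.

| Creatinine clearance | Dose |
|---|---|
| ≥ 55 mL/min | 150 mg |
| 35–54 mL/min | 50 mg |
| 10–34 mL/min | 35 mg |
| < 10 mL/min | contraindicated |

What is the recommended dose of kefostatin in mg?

CrCl = (140 − 70) × 107 / (72 × 3.6) × 0.85 = 7490.0 / 259.20 × 0.85 ≈ 24.6 mL/min
CrCl ≈ 25 mL/min → bracket 10–34 mL/min.
Dose for this bracket: 35 mg.

35 mg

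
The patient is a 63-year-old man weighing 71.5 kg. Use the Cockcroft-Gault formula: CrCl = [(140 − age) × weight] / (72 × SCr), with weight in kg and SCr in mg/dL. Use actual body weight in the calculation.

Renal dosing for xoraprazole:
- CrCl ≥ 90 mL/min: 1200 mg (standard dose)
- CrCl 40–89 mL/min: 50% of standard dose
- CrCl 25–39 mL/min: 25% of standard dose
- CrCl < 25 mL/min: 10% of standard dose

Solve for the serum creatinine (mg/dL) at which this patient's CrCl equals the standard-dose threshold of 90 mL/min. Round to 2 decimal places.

Standard dose requires CrCl ≥ 90 mL/min.
Set (140 − 63) × 71.5 / (72 × SCr) = 90
SCr = (140 − 63) × 71.5 / (72 × 90) = 0.850 mg/dL

0.85 mg/dL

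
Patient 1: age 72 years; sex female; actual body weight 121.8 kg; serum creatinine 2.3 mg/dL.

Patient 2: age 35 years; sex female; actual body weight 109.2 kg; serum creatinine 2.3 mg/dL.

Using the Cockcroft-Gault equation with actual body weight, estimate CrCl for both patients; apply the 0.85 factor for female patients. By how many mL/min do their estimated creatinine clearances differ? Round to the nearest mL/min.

Patient 1: CrCl = (140 − 72) × 121.8 / (72 × 2.3) × 0.85 = 8282.4 / 165.60 × 0.85 ≈ 42.5 mL/min
Patient 2: CrCl = (140 − 35) × 109.2 / (72 × 2.3) × 0.85 = 11466.0 / 165.60 × 0.85 ≈ 58.9 mL/min
|42.5 − 58.9| = 16.4 mL/min

16 mL/min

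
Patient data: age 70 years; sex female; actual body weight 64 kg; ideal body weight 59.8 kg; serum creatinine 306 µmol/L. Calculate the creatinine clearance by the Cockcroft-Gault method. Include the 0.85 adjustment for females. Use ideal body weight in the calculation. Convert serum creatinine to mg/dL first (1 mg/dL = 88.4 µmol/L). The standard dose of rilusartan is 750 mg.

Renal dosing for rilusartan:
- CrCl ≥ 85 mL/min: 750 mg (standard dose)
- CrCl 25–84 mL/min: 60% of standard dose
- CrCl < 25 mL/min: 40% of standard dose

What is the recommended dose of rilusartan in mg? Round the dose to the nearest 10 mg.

300 mg

SCr = 306 / 88.4 = 3.462 mg/dL
CrCl = (140 − 70) × 59.8 / (72 × 3.462) × 0.85 = 4186.0 / 249.26 × 0.85 ≈ 14.3 mL/min
CrCl ≈ 14 mL/min → bracket < 25 mL/min.
40% of 750 mg = 300 mg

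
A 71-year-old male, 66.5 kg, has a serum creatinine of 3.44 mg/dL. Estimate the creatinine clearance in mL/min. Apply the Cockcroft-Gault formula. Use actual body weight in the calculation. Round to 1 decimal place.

18.5 mL/min

CrCl = (140 − 71) × 66.5 / (72 × 3.44) = 4588.5 / 247.68 ≈ 18.5 mL/min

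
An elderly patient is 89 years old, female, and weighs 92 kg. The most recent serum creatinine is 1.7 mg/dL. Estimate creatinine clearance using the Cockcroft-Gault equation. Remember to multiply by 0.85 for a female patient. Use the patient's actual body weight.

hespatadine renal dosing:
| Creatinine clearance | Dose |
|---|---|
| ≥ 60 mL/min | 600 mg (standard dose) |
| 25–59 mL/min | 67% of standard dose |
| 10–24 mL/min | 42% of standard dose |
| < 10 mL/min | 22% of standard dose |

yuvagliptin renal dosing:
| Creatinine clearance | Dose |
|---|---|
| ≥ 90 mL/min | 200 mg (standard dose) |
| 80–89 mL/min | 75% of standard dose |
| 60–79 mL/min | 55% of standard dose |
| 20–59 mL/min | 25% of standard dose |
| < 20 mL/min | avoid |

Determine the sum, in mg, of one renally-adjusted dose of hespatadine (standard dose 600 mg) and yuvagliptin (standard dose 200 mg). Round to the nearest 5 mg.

CrCl = (140 − 89) × 92 / (72 × 1.7) × 0.85 = 4692.0 / 122.40 × 0.85 ≈ 32.6 mL/min
CrCl ≈ 33 mL/min.
hespatadine: 25–59 mL/min → 67% of 600 mg = 402 mg.
yuvagliptin: 20–59 mL/min → 25% of 200 mg = 50 mg.
Total = 402 + 50 = 452 mg.

450 mg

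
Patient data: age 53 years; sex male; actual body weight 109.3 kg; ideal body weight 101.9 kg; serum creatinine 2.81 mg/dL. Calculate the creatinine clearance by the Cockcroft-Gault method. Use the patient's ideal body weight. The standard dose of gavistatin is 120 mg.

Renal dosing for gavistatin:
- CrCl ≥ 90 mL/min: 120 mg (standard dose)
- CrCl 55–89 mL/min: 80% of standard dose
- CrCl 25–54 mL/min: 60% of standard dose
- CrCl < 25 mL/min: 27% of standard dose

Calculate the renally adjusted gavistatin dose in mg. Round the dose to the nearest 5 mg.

70 mg

CrCl = (140 − 53) × 101.9 / (72 × 2.81) = 8865.3 / 202.32 ≈ 43.8 mL/min
CrCl ≈ 44 mL/min → bracket 25–54 mL/min.
60% of 120 mg = 72 mg → 70 mg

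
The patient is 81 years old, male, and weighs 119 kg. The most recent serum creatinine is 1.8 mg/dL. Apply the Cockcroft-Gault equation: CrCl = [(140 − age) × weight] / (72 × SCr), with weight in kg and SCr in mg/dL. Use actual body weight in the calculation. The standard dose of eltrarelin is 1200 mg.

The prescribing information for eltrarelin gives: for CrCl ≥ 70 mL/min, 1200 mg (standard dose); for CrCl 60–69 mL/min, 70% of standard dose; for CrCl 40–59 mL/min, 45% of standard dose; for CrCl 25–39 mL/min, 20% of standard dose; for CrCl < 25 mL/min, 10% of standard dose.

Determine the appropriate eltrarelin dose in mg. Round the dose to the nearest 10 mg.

CrCl = (140 − 81) × 119 / (72 × 1.8) = 7021.0 / 129.60 ≈ 54.2 mL/min
CrCl ≈ 54 mL/min → bracket 40–59 mL/min.
45% of 1200 mg = 540 mg

540 mg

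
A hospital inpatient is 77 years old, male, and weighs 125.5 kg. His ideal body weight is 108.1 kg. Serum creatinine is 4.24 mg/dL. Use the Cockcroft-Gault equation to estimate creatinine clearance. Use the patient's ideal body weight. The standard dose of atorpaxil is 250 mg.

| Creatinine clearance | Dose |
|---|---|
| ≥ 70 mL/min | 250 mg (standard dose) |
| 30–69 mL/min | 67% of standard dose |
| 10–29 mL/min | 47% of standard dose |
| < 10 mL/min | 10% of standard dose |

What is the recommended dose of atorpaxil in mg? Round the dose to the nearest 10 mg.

120 mg

CrCl = (140 − 77) × 108.1 / (72 × 4.24) = 6810.3 / 305.28 ≈ 22.3 mL/min
CrCl ≈ 22 mL/min → bracket 10–29 mL/min.
47% of 250 mg = 117.5 mg → 120 mg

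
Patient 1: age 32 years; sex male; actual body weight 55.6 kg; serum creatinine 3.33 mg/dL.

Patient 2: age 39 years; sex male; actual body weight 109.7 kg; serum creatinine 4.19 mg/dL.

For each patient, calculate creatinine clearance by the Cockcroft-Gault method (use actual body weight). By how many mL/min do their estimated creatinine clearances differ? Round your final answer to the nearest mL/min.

12 mL/min

Patient 1: CrCl = (140 − 32) × 55.6 / (72 × 3.33) = 6004.8 / 239.76 ≈ 25.0 mL/min
Patient 2: CrCl = (140 − 39) × 109.7 / (72 × 4.19) = 11079.7 / 301.68 ≈ 36.7 mL/min
|25.0 − 36.7| = 11.7 mL/min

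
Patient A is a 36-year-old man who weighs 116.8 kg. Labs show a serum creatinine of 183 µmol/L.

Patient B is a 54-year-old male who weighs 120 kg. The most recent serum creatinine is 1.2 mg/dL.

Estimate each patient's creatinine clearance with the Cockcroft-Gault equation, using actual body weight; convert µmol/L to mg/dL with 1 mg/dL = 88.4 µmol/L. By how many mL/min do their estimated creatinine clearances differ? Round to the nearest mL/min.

Patient A: SCr = 183 / 88.4 = 2.07 mg/dL
Patient A: CrCl = (140 − 36) × 116.8 / (72 × 2.07) = 12147.2 / 149.04 ≈ 81.5 mL/min
Patient B: CrCl = (140 − 54) × 120 / (72 × 1.2) = 10320.0 / 86.40 ≈ 119.4 mL/min
|81.5 − 119.4| = 37.9 mL/min

38 mL/min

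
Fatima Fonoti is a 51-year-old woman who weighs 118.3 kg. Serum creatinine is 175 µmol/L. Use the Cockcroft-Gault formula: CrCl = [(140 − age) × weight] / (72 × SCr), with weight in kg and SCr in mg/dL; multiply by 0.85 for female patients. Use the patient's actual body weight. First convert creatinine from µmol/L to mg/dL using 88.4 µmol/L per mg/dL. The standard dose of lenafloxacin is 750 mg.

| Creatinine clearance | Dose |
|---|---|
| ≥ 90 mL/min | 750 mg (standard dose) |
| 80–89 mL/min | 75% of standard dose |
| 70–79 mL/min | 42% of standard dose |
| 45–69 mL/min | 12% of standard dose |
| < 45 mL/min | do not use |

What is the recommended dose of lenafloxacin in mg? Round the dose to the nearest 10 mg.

90 mg

SCr = 175 / 88.4 = 1.98 mg/dL
CrCl = (140 − 51) × 118.3 / (72 × 1.98) × 0.85 = 10528.7 / 142.56 × 0.85 ≈ 62.8 mL/min
CrCl ≈ 63 mL/min → bracket 45–69 mL/min.
12% of 750 mg = 90 mg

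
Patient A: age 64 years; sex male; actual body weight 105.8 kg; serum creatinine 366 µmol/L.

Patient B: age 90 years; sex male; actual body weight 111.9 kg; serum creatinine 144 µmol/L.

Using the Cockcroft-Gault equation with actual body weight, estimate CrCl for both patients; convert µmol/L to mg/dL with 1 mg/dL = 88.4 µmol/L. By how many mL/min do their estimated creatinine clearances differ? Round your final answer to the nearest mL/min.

Patient A: SCr = 366 / 88.4 = 4.14 mg/dL
Patient A: CrCl = (140 − 64) × 105.8 / (72 × 4.14) = 8040.8 / 298.08 ≈ 27.0 mL/min
Patient B: SCr = 144 / 88.4 = 1.629 mg/dL
Patient B: CrCl = (140 − 90) × 111.9 / (72 × 1.629) = 5595.0 / 117.29 ≈ 47.7 mL/min
|27.0 − 47.7| = 20.7 mL/min

21 mL/min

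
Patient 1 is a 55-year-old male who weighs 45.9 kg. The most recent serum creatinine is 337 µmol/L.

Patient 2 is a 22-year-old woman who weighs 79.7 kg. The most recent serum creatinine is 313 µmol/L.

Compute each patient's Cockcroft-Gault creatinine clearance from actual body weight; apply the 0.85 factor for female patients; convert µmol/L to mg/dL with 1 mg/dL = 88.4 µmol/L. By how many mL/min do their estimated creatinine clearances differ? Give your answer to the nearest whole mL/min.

17 mL/min

Patient 1: SCr = 337 / 88.4 = 3.812 mg/dL
Patient 1: CrCl = (140 − 55) × 45.9 / (72 × 3.812) = 3901.5 / 274.46 ≈ 14.2 mL/min
Patient 2: SCr = 313 / 88.4 = 3.541 mg/dL
Patient 2: CrCl = (140 − 22) × 79.7 / (72 × 3.541) × 0.85 = 9404.6 / 254.95 × 0.85 ≈ 31.4 mL/min
|14.2 − 31.4| = 17.2 mL/min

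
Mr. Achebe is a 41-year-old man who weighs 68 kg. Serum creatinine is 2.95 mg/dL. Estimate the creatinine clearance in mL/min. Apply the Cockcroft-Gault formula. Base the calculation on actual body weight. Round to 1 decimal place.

CrCl = (140 − 41) × 68 / (72 × 2.95) = 6732.0 / 212.40 ≈ 31.7 mL/min

31.7 mL/min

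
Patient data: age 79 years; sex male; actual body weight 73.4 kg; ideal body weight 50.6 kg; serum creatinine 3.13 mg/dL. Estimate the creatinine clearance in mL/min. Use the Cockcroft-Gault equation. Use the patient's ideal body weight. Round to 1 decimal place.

CrCl = (140 − 79) × 50.6 / (72 × 3.13) = 3086.6 / 225.36 ≈ 13.7 mL/min

13.7 mL/min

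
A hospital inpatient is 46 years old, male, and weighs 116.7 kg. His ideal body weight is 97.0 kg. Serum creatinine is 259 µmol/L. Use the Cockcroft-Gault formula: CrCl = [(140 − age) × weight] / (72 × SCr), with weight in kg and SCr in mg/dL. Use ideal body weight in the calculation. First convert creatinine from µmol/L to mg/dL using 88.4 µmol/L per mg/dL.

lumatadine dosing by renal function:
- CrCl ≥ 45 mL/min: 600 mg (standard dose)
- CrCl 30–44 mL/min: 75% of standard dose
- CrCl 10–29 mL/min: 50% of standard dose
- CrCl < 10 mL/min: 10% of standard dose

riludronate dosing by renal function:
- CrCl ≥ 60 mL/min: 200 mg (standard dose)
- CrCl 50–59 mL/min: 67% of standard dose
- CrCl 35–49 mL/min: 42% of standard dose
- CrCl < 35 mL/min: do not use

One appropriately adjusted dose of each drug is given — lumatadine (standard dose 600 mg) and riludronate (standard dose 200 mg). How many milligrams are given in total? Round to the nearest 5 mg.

535 mg

SCr = 259 / 88.4 = 2.93 mg/dL
CrCl = (140 − 46) × 97 / (72 × 2.93) = 9118.0 / 210.96 ≈ 43.2 mL/min
CrCl ≈ 43 mL/min.
lumatadine: 30–44 mL/min → 75% of 600 mg = 450 mg.
riludronate: 35–49 mL/min → 42% of 200 mg = 84 mg.
Total = 450 + 84 = 534 mg.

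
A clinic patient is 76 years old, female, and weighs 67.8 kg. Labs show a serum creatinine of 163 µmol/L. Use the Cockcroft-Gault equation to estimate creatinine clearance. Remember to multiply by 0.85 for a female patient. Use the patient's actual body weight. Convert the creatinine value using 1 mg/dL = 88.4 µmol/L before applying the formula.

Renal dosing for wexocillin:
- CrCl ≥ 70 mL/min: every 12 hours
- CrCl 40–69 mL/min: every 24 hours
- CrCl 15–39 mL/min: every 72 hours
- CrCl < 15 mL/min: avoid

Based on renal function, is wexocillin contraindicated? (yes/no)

SCr = 163 / 88.4 = 1.844 mg/dL
CrCl = (140 − 76) × 67.8 / (72 × 1.844) × 0.85 = 4339.2 / 132.77 × 0.85 ≈ 27.8 mL/min
CrCl ≈ 28 mL/min, which is ≥ 15 mL/min.

no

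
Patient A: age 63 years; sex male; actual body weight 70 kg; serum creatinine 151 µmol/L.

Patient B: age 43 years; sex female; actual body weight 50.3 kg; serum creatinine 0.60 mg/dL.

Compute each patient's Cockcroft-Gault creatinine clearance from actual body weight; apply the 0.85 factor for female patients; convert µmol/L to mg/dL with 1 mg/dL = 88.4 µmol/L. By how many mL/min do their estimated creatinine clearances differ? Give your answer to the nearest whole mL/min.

Patient A: SCr = 151 / 88.4 = 1.708 mg/dL
Patient A: CrCl = (140 − 63) × 70 / (72 × 1.708) = 5390.0 / 122.98 ≈ 43.8 mL/min
Patient B: CrCl = (140 − 43) × 50.3 / (72 × 0.6) × 0.85 = 4879.1 / 43.20 × 0.85 ≈ 96.0 mL/min
|43.8 − 96.0| = 52.2 mL/min

52 mL/min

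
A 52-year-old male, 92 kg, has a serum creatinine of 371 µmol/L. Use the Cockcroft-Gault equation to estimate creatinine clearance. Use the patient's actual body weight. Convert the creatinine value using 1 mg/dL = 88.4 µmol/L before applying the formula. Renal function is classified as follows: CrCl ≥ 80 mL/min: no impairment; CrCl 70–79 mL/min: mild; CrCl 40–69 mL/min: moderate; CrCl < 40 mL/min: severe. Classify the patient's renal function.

SCr = 371 / 88.4 = 4.197 mg/dL
CrCl = (140 − 52) × 92 / (72 × 4.197) = 8096.0 / 302.18 ≈ 26.8 mL/min
27 mL/min falls in the 'severe' range.

severe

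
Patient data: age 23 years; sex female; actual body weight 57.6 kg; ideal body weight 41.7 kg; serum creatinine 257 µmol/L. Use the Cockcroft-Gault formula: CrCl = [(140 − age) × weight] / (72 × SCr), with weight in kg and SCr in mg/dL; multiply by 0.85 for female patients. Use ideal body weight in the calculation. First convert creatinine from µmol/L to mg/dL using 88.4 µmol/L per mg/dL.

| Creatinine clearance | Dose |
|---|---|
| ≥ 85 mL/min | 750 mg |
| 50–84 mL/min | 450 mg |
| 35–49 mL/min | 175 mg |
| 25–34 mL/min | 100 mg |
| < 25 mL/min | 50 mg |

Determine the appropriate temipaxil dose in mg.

SCr = 257 / 88.4 = 2.907 mg/dL
CrCl = (140 − 23) × 41.7 / (72 × 2.907) × 0.85 = 4878.9 / 209.30 × 0.85 ≈ 19.8 mL/min
CrCl ≈ 20 mL/min → bracket < 25 mL/min.
Dose for this bracket: 50 mg.

50 mg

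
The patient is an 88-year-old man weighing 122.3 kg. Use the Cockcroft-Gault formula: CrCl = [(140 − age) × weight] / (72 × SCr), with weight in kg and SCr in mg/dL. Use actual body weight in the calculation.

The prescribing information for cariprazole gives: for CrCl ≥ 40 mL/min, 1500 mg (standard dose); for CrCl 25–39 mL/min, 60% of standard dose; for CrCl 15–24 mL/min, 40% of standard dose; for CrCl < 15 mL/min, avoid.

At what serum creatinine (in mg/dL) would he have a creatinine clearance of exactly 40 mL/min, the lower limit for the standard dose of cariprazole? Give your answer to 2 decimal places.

2.21 mg/dL

Standard dose requires CrCl ≥ 40 mL/min.
Set (140 − 88) × 122.3 / (72 × SCr) = 40
SCr = (140 − 88) × 122.3 / (72 × 40) = 2.208 mg/dL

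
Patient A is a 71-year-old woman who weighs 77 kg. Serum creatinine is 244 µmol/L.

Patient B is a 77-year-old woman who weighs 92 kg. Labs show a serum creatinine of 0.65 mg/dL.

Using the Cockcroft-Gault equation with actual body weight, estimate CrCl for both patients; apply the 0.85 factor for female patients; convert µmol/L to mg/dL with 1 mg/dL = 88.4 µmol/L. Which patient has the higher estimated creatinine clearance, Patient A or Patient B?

Patient A: SCr = 244 / 88.4 = 2.76 mg/dL
Patient A: CrCl = (140 − 71) × 77 / (72 × 2.76) × 0.85 = 5313.0 / 198.72 × 0.85 ≈ 22.7 mL/min
Patient B: CrCl = (140 − 77) × 92 / (72 × 0.65) × 0.85 = 5796.0 / 46.80 × 0.85 ≈ 105.3 mL/min
22.7 vs 105.3 mL/min → Patient B is higher.

Patient B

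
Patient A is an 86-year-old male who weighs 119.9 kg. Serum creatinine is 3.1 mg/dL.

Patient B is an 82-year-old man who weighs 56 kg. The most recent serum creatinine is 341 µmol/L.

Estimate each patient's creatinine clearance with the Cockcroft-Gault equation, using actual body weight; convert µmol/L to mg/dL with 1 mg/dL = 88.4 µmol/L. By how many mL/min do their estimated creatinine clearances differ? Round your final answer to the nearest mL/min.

17 mL/min

Patient A: CrCl = (140 − 86) × 119.9 / (72 × 3.1) = 6474.6 / 223.20 ≈ 29.0 mL/min
Patient B: SCr = 341 / 88.4 = 3.857 mg/dL
Patient B: CrCl = (140 − 82) × 56 / (72 × 3.857) = 3248.0 / 277.70 ≈ 11.7 mL/min
|29.0 − 11.7| = 17.3 mL/min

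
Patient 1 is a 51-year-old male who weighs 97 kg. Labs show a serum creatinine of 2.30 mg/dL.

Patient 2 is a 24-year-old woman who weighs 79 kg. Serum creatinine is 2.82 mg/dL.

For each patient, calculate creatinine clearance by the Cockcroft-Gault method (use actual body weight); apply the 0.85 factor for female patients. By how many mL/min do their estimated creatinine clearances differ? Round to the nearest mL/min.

Patient 1: CrCl = (140 − 51) × 97 / (72 × 2.3) = 8633.0 / 165.60 ≈ 52.1 mL/min
Patient 2: CrCl = (140 − 24) × 79 / (72 × 2.82) × 0.85 = 9164.0 / 203.04 × 0.85 ≈ 38.4 mL/min
|52.1 − 38.4| = 13.7 mL/min

14 mL/min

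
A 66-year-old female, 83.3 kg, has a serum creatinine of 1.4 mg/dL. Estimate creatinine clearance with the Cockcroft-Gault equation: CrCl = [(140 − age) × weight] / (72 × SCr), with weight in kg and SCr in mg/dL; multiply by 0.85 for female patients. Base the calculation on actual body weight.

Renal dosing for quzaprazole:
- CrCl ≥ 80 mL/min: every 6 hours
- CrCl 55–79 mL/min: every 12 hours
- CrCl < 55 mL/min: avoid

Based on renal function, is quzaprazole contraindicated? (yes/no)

yes

CrCl = (140 − 66) × 83.3 / (72 × 1.4) × 0.85 = 6164.2 / 100.80 × 0.85 ≈ 52.0 mL/min
CrCl ≈ 52 mL/min, which is < 55 mL/min.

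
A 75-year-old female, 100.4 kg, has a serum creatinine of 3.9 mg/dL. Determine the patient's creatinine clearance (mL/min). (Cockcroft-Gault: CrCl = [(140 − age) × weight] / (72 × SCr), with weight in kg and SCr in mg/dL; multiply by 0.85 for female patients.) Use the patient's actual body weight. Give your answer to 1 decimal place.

19.8 mL/min

CrCl = (140 − 75) × 100.4 / (72 × 3.9) × 0.85 = 6526.0 / 280.80 × 0.85 ≈ 19.8 mL/min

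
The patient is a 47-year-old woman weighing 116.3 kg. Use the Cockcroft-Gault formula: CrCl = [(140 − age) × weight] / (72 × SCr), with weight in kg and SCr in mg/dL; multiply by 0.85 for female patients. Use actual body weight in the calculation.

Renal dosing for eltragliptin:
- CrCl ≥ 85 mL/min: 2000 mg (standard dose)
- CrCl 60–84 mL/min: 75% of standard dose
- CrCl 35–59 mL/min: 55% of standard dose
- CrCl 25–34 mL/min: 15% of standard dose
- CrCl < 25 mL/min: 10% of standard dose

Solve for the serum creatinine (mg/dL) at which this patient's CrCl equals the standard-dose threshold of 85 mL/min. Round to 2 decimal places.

1.50 mg/dL

Standard dose requires CrCl ≥ 85 mL/min.
Set (140 − 47) × 116.3 × 0.85 / (72 × SCr) = 85
SCr = (140 − 47) × 116.3 × 0.85 / (72 × 85) = 1.502 mg/dL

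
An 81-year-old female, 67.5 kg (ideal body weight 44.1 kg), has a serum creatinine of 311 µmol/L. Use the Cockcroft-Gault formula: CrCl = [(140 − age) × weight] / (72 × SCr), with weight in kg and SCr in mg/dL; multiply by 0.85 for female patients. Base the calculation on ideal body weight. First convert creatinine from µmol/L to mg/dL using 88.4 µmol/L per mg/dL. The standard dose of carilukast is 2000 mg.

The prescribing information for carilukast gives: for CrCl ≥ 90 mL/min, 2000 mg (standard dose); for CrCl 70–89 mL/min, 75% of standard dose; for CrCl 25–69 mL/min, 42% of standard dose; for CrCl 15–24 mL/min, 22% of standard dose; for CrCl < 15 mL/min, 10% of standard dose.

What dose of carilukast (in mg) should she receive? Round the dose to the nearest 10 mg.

SCr = 311 / 88.4 = 3.518 mg/dL
CrCl = (140 − 81) × 44.1 / (72 × 3.518) × 0.85 = 2601.9 / 253.30 × 0.85 ≈ 8.7 mL/min
CrCl ≈ 9 mL/min → bracket < 15 mL/min.
10% of 2000 mg = 200 mg

200 mg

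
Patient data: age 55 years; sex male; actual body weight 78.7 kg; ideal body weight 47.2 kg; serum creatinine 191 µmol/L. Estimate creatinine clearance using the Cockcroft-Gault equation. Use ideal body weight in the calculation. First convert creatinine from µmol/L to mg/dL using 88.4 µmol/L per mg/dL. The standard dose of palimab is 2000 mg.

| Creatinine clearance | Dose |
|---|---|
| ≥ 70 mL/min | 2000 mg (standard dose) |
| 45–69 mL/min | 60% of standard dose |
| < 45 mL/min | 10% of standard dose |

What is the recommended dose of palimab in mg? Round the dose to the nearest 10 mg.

200 mg

SCr = 191 / 88.4 = 2.161 mg/dL
CrCl = (140 − 55) × 47.2 / (72 × 2.161) = 4012.0 / 155.59 ≈ 25.8 mL/min
CrCl ≈ 26 mL/min → bracket < 45 mL/min.
10% of 2000 mg = 200 mg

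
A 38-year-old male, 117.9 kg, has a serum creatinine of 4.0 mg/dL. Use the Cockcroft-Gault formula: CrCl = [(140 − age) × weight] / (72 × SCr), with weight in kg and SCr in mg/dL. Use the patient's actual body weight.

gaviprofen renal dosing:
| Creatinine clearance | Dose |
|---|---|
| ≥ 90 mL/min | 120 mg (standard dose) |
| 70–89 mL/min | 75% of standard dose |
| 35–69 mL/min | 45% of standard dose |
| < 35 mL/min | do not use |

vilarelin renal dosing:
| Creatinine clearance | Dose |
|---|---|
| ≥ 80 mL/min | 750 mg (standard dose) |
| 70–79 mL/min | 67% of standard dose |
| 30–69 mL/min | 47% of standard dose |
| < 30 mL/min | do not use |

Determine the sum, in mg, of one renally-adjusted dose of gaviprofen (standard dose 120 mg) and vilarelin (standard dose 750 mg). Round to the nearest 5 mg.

405 mg

CrCl = (140 − 38) × 117.9 / (72 × 4) = 12025.8 / 288.00 ≈ 41.8 mL/min
CrCl ≈ 42 mL/min.
gaviprofen: 35–69 mL/min → 45% of 120 mg = 54 mg.
vilarelin: 30–69 mL/min → 47% of 750 mg = 352.5 mg.
Total = 54 + 352.5 = 406.5 mg.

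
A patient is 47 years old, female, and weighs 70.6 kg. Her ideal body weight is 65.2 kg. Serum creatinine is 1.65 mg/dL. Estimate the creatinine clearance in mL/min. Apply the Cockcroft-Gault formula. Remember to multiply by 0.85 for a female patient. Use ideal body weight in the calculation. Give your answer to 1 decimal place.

43.4 mL/min

CrCl = (140 − 47) × 65.2 / (72 × 1.65) × 0.85 = 6063.6 / 118.80 × 0.85 ≈ 43.4 mL/min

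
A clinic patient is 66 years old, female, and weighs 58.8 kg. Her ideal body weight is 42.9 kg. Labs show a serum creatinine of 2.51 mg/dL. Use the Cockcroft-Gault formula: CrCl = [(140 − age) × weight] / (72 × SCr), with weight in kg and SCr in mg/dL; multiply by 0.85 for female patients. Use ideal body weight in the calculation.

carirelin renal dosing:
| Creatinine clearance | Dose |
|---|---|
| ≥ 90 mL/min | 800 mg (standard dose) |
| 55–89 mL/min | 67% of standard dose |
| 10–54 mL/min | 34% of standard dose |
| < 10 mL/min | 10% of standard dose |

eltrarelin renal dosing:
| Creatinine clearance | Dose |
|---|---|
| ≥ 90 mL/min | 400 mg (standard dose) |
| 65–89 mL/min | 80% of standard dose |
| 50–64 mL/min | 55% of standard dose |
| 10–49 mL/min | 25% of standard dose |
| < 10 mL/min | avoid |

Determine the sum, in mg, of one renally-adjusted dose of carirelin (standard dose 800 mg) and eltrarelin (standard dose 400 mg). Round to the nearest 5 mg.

370 mg

CrCl = (140 − 66) × 42.9 / (72 × 2.51) × 0.85 = 3174.6 / 180.72 × 0.85 ≈ 14.9 mL/min
CrCl ≈ 15 mL/min.
carirelin: 10–54 mL/min → 34% of 800 mg = 272 mg.
eltrarelin: 10–49 mL/min → 25% of 400 mg = 100 mg.
Total = 272 + 100 = 372 mg.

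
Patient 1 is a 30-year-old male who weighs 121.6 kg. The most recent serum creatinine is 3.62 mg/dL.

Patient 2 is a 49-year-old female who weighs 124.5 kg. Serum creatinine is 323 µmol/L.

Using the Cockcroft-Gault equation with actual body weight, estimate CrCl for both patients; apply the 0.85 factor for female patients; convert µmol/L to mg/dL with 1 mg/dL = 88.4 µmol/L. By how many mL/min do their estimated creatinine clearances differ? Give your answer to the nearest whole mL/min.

15 mL/min

Patient 1: CrCl = (140 − 30) × 121.6 / (72 × 3.62) = 13376.0 / 260.64 ≈ 51.3 mL/min
Patient 2: SCr = 323 / 88.4 = 3.654 mg/dL
Patient 2: CrCl = (140 − 49) × 124.5 / (72 × 3.654) × 0.85 = 11329.5 / 263.09 × 0.85 ≈ 36.6 mL/min
|51.3 − 36.6| = 14.7 mL/min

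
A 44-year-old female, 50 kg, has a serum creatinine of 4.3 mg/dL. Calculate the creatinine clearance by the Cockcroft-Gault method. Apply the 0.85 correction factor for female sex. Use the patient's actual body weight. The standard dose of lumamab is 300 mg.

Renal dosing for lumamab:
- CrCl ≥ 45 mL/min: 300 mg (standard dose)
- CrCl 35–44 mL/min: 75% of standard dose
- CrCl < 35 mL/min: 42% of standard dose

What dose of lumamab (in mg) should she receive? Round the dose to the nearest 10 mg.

CrCl = (140 − 44) × 50 / (72 × 4.3) × 0.85 = 4800.0 / 309.60 × 0.85 ≈ 13.2 mL/min
CrCl ≈ 13 mL/min → bracket < 35 mL/min.
42% of 300 mg = 126 mg → 130 mg

130 mg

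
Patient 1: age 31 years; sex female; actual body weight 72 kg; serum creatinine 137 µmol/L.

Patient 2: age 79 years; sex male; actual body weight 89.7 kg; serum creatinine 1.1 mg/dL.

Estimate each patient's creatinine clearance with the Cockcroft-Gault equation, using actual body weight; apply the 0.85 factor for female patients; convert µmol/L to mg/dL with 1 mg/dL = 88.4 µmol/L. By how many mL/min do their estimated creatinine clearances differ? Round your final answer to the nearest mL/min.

9 mL/min

Patient 1: SCr = 137 / 88.4 = 1.55 mg/dL
Patient 1: CrCl = (140 − 31) × 72 / (72 × 1.55) × 0.85 = 7848.0 / 111.60 × 0.85 ≈ 59.8 mL/min
Patient 2: CrCl = (140 − 79) × 89.7 / (72 × 1.1) = 5471.7 / 79.20 ≈ 69.1 mL/min
|59.8 − 69.1| = 9.3 mL/min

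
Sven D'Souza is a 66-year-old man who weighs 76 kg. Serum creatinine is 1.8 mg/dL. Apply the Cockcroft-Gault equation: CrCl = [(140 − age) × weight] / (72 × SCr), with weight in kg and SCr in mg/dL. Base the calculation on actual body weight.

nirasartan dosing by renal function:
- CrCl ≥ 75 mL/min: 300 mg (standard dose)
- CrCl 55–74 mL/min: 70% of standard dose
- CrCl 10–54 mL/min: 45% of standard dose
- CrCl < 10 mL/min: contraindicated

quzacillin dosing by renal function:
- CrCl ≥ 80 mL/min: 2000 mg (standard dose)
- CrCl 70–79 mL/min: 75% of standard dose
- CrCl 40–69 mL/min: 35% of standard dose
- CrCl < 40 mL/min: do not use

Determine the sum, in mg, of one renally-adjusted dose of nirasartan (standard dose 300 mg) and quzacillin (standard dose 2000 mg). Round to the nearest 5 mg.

CrCl = (140 − 66) × 76 / (72 × 1.8) = 5624.0 / 129.60 ≈ 43.4 mL/min
CrCl ≈ 43 mL/min.
nirasartan: 10–54 mL/min → 45% of 300 mg = 135 mg.
quzacillin: 40–69 mL/min → 35% of 2000 mg = 700 mg.
Total = 135 + 700 = 835 mg.

835 mg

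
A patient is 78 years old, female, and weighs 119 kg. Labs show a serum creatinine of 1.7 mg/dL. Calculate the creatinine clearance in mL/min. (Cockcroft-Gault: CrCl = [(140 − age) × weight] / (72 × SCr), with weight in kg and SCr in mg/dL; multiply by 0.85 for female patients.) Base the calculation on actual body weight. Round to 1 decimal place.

CrCl = (140 − 78) × 119 / (72 × 1.7) × 0.85 = 7378.0 / 122.40 × 0.85 ≈ 51.2 mL/min

51.2 mL/min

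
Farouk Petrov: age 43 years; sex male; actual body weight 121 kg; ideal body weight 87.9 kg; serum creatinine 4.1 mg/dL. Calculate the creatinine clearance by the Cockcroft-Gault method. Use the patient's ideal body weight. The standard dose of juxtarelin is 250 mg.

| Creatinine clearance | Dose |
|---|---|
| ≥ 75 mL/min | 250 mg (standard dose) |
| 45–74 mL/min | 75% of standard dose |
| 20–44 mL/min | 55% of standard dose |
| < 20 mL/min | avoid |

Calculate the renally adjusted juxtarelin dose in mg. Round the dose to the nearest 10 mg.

CrCl = (140 − 43) × 87.9 / (72 × 4.1) = 8526.3 / 295.20 ≈ 28.9 mL/min
CrCl ≈ 29 mL/min → bracket 20–44 mL/min.
55% of 250 mg = 137.5 mg → 140 mg

140 mg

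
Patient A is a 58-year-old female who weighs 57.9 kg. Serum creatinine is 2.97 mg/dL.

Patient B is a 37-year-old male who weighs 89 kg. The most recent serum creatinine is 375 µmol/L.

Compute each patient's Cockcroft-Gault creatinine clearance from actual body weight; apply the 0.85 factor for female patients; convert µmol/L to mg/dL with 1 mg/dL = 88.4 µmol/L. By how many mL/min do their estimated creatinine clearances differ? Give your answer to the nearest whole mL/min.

11 mL/min

Patient A: CrCl = (140 − 58) × 57.9 / (72 × 2.97) × 0.85 = 4747.8 / 213.84 × 0.85 ≈ 18.9 mL/min
Patient B: SCr = 375 / 88.4 = 4.242 mg/dL
Patient B: CrCl = (140 − 37) × 89 / (72 × 4.242) = 9167.0 / 305.42 ≈ 30.0 mL/min
|18.9 − 30.0| = 11.1 mL/min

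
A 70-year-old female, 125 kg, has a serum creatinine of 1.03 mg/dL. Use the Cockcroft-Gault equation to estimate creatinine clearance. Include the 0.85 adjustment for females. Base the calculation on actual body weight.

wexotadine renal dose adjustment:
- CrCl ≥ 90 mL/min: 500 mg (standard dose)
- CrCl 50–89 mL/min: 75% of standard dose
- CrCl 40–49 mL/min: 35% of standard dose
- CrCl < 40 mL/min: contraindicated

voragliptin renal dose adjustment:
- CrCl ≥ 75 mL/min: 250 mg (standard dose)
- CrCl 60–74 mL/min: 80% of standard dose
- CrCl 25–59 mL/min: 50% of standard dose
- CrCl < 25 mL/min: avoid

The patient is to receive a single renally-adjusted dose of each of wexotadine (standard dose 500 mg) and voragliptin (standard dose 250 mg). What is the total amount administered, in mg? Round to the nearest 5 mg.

750 mg

CrCl = (140 − 70) × 125 / (72 × 1.03) × 0.85 = 8750.0 / 74.16 × 0.85 ≈ 100.3 mL/min
CrCl ≈ 100 mL/min.
wexotadine: ≥ 90 mL/min → 100% of 500 mg = 500 mg.
voragliptin: ≥ 75 mL/min → 100% of 250 mg = 250 mg.
Total = 500 + 250 = 750 mg.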